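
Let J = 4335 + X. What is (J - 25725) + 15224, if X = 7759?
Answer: 1593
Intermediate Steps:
J = 12094 (J = 4335 + 7759 = 12094)
(J - 25725) + 15224 = (12094 - 25725) + 15224 = -13631 + 15224 = 1593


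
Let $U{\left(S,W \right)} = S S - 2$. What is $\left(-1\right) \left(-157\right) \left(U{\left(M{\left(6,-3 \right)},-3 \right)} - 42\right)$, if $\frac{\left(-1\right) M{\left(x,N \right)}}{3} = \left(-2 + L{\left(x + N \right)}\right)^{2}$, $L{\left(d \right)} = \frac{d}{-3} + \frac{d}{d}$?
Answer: $15700$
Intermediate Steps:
$L{\left(d \right)} = 1 - \frac{d}{3}$ ($L{\left(d \right)} = d \left(- \frac{1}{3}\right) + 1 = - \frac{d}{3} + 1 = 1 - \frac{d}{3}$)
$M{\left(x,N \right)} = - 3 \left(-1 - \frac{N}{3} - \frac{x}{3}\right)^{2}$ ($M{\left(x,N \right)} = - 3 \left(-2 - \left(-1 + \frac{x + N}{3}\right)\right)^{2} = - 3 \left(-2 - \left(-1 + \frac{N + x}{3}\right)\right)^{2} = - 3 \left(-2 - \left(-1 + \frac{N}{3} + \frac{x}{3}\right)\right)^{2} = - 3 \left(-1 - \frac{N}{3} - \frac{x}{3}\right)^{2}$)
$U{\left(S,W \right)} = -2 + S^{2}$ ($U{\left(S,W \right)} = S^{2} - 2 = -2 + S^{2}$)
$\left(-1\right) \left(-157\right) \left(U{\left(M{\left(6,-3 \right)},-3 \right)} - 42\right) = \left(-1\right) \left(-157\right) \left(\left(-2 + \left(- \frac{\left(3 - 3 + 6\right)^{2}}{3}\right)^{2}\right) - 42\right) = 157 \left(\left(-2 + \left(- \frac{6^{2}}{3}\right)^{2}\right) - 42\right) = 157 \left(\left(-2 + \left(\left(- \frac{1}{3}\right) 36\right)^{2}\right) - 42\right) = 157 \left(\left(-2 + \left(-12\right)^{2}\right) - 42\right) = 157 \left(\left(-2 + 144\right) - 42\right) = 157 \left(142 - 42\right) = 157 \cdot 100 = 15700$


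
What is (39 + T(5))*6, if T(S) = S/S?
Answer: 240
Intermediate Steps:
T(S) = 1
(39 + T(5))*6 = (39 + 1)*6 = 40*6 = 240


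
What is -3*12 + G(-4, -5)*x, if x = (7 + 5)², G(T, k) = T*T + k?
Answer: 1548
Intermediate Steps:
G(T, k) = k + T² (G(T, k) = T² + k = k + T²)
x = 144 (x = 12² = 144)
-3*12 + G(-4, -5)*x = -3*12 + (-5 + (-4)²)*144 = -36 + (-5 + 16)*144 = -36 + 11*144 = -36 + 1584 = 1548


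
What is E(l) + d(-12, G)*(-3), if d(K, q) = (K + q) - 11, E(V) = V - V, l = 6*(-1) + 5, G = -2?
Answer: 75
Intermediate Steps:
l = -1 (l = -6 + 5 = -1)
E(V) = 0
d(K, q) = -11 + K + q
E(l) + d(-12, G)*(-3) = 0 + (-11 - 12 - 2)*(-3) = 0 - 25*(-3) = 0 + 75 = 75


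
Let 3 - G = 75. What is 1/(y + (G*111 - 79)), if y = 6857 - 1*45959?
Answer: -1/47173 ≈ -2.1199e-5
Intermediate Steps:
G = -72 (G = 3 - 1*75 = 3 - 75 = -72)
y = -39102 (y = 6857 - 45959 = -39102)
1/(y + (G*111 - 79)) = 1/(-39102 + (-72*111 - 79)) = 1/(-39102 + (-7992 - 79)) = 1/(-39102 - 8071) = 1/(-47173) = -1/47173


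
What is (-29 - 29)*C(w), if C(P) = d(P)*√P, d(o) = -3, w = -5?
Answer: 174*I*√5 ≈ 389.08*I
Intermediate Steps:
C(P) = -3*√P
(-29 - 29)*C(w) = (-29 - 29)*(-3*I*√5) = -(-174)*I*√5 = 174*I*√5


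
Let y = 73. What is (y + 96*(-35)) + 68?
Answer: -3219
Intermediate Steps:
(y + 96*(-35)) + 68 = (73 + 96*(-35)) + 68 = (73 - 3360) + 68 = -3287 + 68 = -3219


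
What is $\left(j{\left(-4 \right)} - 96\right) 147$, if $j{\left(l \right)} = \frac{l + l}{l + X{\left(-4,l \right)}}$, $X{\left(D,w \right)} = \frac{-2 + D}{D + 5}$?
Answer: $- \frac{69972}{5} \approx -13994.0$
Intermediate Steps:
$X{\left(D,w \right)} = \frac{-2 + D}{5 + D}$
$j{\left(l \right)} = \frac{2 l}{-6 + l}$ ($j{\left(l \right)} = \frac{l + l}{l + \frac{-2 - 4}{5 - 4}} = \frac{2 l}{l + 1^{-1} \left(-6\right)} = \frac{2 l}{l + 1 \left(-6\right)} = \frac{2 l}{l - 6} = \frac{2 l}{-6 + l}$)
$\left(j{\left(-4 \right)} - 96\right) 147 = \left(2 \left(-4\right) \frac{1}{-6 - 4} - 96\right) 147 = \left(2 \left(-4\right) \frac{1}{-10} - 96\right) 147 = \left(2 \left(-4\right) \left(- \frac{1}{10}\right) - 96\right) 147 = \left(\frac{4}{5} - 96\right) 147 = \left(- \frac{476}{5}\right) 147 = - \frac{69972}{5}$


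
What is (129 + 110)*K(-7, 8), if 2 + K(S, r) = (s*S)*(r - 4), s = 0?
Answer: -478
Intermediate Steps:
K(S, r) = -2 (K(S, r) = -2 + (0*S)*(r - 4) = -2 + 0*(-4 + r) = -2 + 0 = -2)
(129 + 110)*K(-7, 8) = (129 + 110)*(-2) = 239*(-2) = -478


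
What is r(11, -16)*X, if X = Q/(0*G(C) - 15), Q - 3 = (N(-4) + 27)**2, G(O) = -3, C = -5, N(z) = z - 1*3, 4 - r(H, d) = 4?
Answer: 0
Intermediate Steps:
r(H, d) = 0 (r(H, d) = 4 - 1*4 = 4 - 4 = 0)
N(z) = -3 + z (N(z) = z - 3 = -3 + z)
Q = 403 (Q = 3 + ((-3 - 4) + 27)**2 = 3 + (-7 + 27)**2 = 3 + 20**2 = 3 + 400 = 403)
X = -403/15 (X = 403/(0*(-3) - 15) = 403/(0 - 15) = 403/(-15) = 403*(-1/15) = -403/15 ≈ -26.867)
r(11, -16)*X = 0*(-403/15) = 0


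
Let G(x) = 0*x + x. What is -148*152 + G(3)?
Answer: -22493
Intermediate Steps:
G(x) = x (G(x) = 0 + x = x)
-148*152 + G(3) = -148*152 + 3 = -22496 + 3 = -22493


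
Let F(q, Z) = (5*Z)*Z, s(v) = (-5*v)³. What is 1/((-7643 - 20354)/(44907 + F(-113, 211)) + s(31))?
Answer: -267512/996181276997 ≈ -2.6854e-7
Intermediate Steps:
s(v) = -125*v³
F(q, Z) = 5*Z²
1/((-7643 - 20354)/(44907 + F(-113, 211)) + s(31)) = 1/((-7643 - 20354)/(44907 + 5*211²) - 125*31³) = 1/(-27997/(44907 + 5*44521) - 125*29791) = 1/(-27997/(44907 + 222605) - 3723875) = 1/(-27997/267512 - 3723875) = 1/(-996181276997/267512) = -267512/996181276997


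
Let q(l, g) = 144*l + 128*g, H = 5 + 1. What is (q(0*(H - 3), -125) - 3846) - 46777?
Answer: -66623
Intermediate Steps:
H = 6
q(l, g) = 128*g + 144*l
(q(0*(H - 3), -125) - 3846) - 46777 = ((128*(-125) + 144*(0*(6 - 3))) - 3846) - 46777 = ((-16000 + 144*(0*3)) - 3846) - 46777 = ((-16000 + 144*0) - 3846) - 46777 = ((-16000 + 0) - 3846) - 46777 = (-16000 - 3846) - 46777 = -19846 - 46777 = -66623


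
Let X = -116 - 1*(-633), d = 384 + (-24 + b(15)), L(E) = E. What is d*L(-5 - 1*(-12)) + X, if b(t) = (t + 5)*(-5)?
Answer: 2337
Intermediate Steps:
b(t) = -25 - 5*t (b(t) = (5 + t)*(-5) = -25 - 5*t)
d = 260 (d = 384 + (-24 + (-25 - 5*15)) = 384 + (-24 + (-25 - 75)) = 384 + (-24 - 100) = 384 - 124 = 260)
X = 517 (X = -116 + 633 = 517)
d*L(-5 - 1*(-12)) + X = 260*(-5 - 1*(-12)) + 517 = 260*(-5 + 12) + 517 = 260*7 + 517 = 1820 + 517 = 2337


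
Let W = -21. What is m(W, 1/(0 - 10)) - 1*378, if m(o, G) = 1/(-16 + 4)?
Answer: -4537/12 ≈ -378.08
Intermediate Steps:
m(o, G) = -1/12 (m(o, G) = 1/(-12) = -1/12)
m(W, 1/(0 - 10)) - 1*378 = -1/12 - 1*378 = -1/12 - 378 = -4537/12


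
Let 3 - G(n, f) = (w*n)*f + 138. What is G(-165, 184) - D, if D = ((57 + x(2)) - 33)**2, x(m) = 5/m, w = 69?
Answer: 8376011/4 ≈ 2.0940e+6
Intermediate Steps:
G(n, f) = -135 - 69*f*n (G(n, f) = 3 - ((69*n)*f + 138) = 3 - (69*f*n + 138) = 3 - (138 + 69*f*n) = 3 + (-138 - 69*f*n) = -135 - 69*f*n)
D = 2809/4 (D = ((57 + 5/2) - 33)**2 = (119/2 - 33)**2 = (53/2)**2 = 2809/4 ≈ 702.25)
G(-165, 184) - D = (-135 - 69*184*(-165)) - 1*2809/4 = (-135 + 2094840) - 2809/4 = 2094705 - 2809/4 = 8376011/4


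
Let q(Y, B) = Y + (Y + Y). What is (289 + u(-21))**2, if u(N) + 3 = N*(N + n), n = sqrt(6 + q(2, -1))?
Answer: 533821 - 61068*sqrt(3) ≈ 4.2805e+5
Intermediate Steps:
q(Y, B) = 3*Y (q(Y, B) = Y + 2*Y = 3*Y)
n = 2*sqrt(3) (n = sqrt(6 + 3*2) = sqrt(6 + 6) = sqrt(12) = 2*sqrt(3) ≈ 3.4641)
u(N) = -3 + N*(N + 2*sqrt(3))
(289 + u(-21))**2 = (289 + (-3 + (-21)**2 + 2*(-21)*sqrt(3)))**2 = (289 + (-3 + 441 - 42*sqrt(3)))**2 = (289 + (438 - 42*sqrt(3)))**2 = (727 - 42*sqrt(3))**2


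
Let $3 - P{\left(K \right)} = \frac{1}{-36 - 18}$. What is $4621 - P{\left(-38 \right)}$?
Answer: $\frac{249371}{54} \approx 4618.0$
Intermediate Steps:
$P{\left(K \right)} = \frac{163}{54}$ ($P{\left(K \right)} = 3 - \frac{1}{-36 - 18} = 3 - \frac{1}{-54} = 3 - - \frac{1}{54} = 3 + \frac{1}{54} = \frac{163}{54}$)
$4621 - P{\left(-38 \right)} = 4621 - \frac{163}{54} = \frac{249371}{54}$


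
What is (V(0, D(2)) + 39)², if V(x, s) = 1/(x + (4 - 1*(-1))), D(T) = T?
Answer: 38416/25 ≈ 1536.6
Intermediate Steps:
V(x, s) = 1/(5 + x) (V(x, s) = 1/(x + (4 + 1)) = 1/(x + 5) = 1/(5 + x))
(V(0, D(2)) + 39)² = (1/(5 + 0) + 39)² = (1/5 + 39)² = (⅕ + 39)² = (196/5)² = 38416/25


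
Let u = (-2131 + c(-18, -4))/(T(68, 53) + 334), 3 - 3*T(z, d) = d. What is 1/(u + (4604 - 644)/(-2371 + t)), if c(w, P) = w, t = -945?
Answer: -112744/898149 ≈ -0.12553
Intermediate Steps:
T(z, d) = 1 - d/3
u = -921/136 (u = (-2131 - 18)/((1 - 1/3*53) + 334) = -2149/((1 - 53/3) + 334) = -2149/(-50/3 + 334) = -2149/952/3 = -2149*3/952 = -921/136 ≈ -6.7721)
1/(u + (4604 - 644)/(-2371 + t)) = 1/(-921/136 + (4604 - 644)/(-2371 - 945)) = 1/(-921/136 + 3960/(-3316)) = 1/(-921/136 + 3960*(-1/3316)) = 1/(-921/136 - 990/829) = 1/(-898149/112744) = -112744/898149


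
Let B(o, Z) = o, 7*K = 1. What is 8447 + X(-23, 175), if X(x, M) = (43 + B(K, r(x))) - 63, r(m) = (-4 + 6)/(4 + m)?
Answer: 58990/7 ≈ 8427.1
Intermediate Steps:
r(m) = 2/(4 + m)
K = 1/7 (K = (1/7)*1 = 1/7 ≈ 0.14286)
X(x, M) = -139/7 (X(x, M) = (43 + 1/7) - 63 = 302/7 - 63 = -139/7)
8447 + X(-23, 175) = 8447 - 139/7 = 58990/7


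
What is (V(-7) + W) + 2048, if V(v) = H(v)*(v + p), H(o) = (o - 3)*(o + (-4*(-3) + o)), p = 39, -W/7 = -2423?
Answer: 19649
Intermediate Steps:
W = 16961 (W = -7*(-2423) = 16961)
H(o) = (-3 + o)*(12 + 2*o) (H(o) = (-3 + o)*(o + (12 + o)) = (-3 + o)*(12 + 2*o))
V(v) = (39 + v)*(-36 + 2*v² + 6*v) (V(v) = (-36 + 2*v² + 6*v)*(v + 39) = (-36 + 2*v² + 6*v)*(39 + v) = (39 + v)*(-36 + 2*v² + 6*v))
(V(-7) + W) + 2048 = (2*(39 - 7)*(-18 + (-7)² + 3*(-7)) + 16961) + 2048 = (2*32*(-18 + 49 - 21) + 16961) + 2048 = (2*32*10 + 16961) + 2048 = (640 + 16961) + 2048 = 17601 + 2048 = 19649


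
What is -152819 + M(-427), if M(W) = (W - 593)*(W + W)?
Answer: 718261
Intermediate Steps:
M(W) = 2*W*(-593 + W) (M(W) = (-593 + W)*(2*W) = 2*W*(-593 + W))
-152819 + M(-427) = -152819 + 2*(-427)*(-593 - 427) = -152819 + 2*(-427)*(-1020) = -152819 + 871080 = 718261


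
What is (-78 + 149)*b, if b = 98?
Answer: 6958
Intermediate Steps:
(-78 + 149)*b = (-78 + 149)*98 = 71*98 = 6958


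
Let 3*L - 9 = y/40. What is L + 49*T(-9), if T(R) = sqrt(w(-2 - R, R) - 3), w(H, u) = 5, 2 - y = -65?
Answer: 427/120 + 49*sqrt(2) ≈ 72.855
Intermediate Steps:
y = 67 (y = 2 - 1*(-65) = 2 + 65 = 67)
T(R) = sqrt(2) (T(R) = sqrt(5 - 3) = sqrt(2))
L = 427/120 (L = 3 + (67/40)/3 = 3 + (67*(1/40))/3 = 3 + (1/3)*(67/40) = 3 + 67/120 = 427/120 ≈ 3.5583)
L + 49*T(-9) = 427/120 + 49*sqrt(2)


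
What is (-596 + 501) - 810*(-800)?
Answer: 647905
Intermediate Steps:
(-596 + 501) - 810*(-800) = -95 + 648000 = 647905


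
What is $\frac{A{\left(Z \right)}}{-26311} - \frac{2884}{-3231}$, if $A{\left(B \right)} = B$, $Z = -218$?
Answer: $\frac{76585282}{85010841} \approx 0.90089$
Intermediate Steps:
$\frac{A{\left(Z \right)}}{-26311} - \frac{2884}{-3231} = - \frac{218}{-26311} - \frac{2884}{-3231} = \left(-218\right) \left(- \frac{1}{26311}\right) - - \frac{2884}{3231} = \frac{218}{26311} + \frac{2884}{3231} = \frac{76585282}{85010841}$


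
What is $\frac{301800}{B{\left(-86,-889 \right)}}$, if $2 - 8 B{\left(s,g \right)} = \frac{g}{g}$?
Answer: $2414400$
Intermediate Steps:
$B{\left(s,g \right)} = \frac{1}{8}$ ($B{\left(s,g \right)} = \frac{1}{4} - \frac{g \frac{1}{g}}{8} = \frac{1}{4} - \frac{1}{8} = \frac{1}{8}$)
$\frac{301800}{B{\left(-86,-889 \right)}} = 301800 \frac{1}{\frac{1}{8}} = 301800 \cdot 8 = 2414400$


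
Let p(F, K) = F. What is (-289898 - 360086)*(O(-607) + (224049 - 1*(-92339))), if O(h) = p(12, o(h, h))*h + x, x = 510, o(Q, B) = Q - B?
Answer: -201244146176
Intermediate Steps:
O(h) = 510 + 12*h (O(h) = 12*h + 510 = 510 + 12*h)
(-289898 - 360086)*(O(-607) + (224049 - 1*(-92339))) = (-289898 - 360086)*((510 + 12*(-607)) + (224049 - 1*(-92339))) = -649984*((510 - 7284) + (224049 + 92339)) = -649984*(-6774 + 316388) = -649984*309614 = -201244146176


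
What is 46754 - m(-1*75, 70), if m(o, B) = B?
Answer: 46684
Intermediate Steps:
46754 - m(-1*75, 70) = 46754 - 1*70 = 46754 - 70 = 46684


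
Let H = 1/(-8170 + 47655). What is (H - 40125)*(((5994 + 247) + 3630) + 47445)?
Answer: -90807780625184/39485 ≈ -2.2998e+9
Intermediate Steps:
H = 1/39485 ≈ 2.5326e-5
(H - 40125)*(((5994 + 247) + 3630) + 47445) = (1/39485 - 40125)*(((5994 + 247) + 3630) + 47445) = -1584335624*((6241 + 3630) + 47445)/39485 = -1584335624*(9871 + 47445)/39485 = -1584335624/39485*57316 = -90807780625184/39485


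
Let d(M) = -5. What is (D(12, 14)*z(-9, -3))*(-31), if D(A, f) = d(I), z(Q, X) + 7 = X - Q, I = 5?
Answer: -155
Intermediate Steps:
z(Q, X) = -7 + X - Q (z(Q, X) = -7 + (X - Q) = -7 + X - Q)
D(A, f) = -5
(D(12, 14)*z(-9, -3))*(-31) = -5*(-7 - 3 - 1*(-9))*(-31) = -5*(-7 - 3 + 9)*(-31) = -5*(-1)*(-31) = 5*(-31) = -155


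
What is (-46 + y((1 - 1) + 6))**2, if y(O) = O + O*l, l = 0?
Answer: 1600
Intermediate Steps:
y(O) = O (y(O) = O + O*0 = O + 0 = O)
(-46 + y((1 - 1) + 6))**2 = (-46 + ((1 - 1) + 6))**2 = (-46 + (0 + 6))**2 = (-46 + 6)**2 = (-40)**2 = 1600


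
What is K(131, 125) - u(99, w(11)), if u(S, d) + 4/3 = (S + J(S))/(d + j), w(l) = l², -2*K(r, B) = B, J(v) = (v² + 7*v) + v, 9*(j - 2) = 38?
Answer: -997583/6870 ≈ -145.21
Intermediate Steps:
j = 56/9 (j = 2 + (⅑)*38 = 2 + 38/9 = 56/9 ≈ 6.2222)
J(v) = v² + 8*v
K(r, B) = -B/2
u(S, d) = -4/3 + (S + S*(8 + S))/(56/9 + d) (u(S, d) = -4/3 + (S + S*(8 + S))/(d + 56/9) = -4/3 + (S + S*(8 + S))/(56/9 + d))
K(131, 125) - u(99, w(11)) = -½*125 - (-224 - 36*11² + 27*99² + 243*99)/(3*(56 + 9*11²)) = -125/2 - (-224 - 36*121 + 27*9801 + 24057)/(3*(56 + 9*121)) = -125/2 - (-224 - 4356 + 264627 + 24057)/(3*(56 + 1089)) = -125/2 - 284104/(3*1145) = -125/2 - 1*284104/3435 = -125/2 - 284104/3435 = -997583/6870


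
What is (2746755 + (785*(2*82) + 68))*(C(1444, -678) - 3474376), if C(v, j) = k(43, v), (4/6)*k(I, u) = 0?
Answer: -9990787073688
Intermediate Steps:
k(I, u) = 0 (k(I, u) = (3/2)*0 = 0)
C(v, j) = 0
(2746755 + (785*(2*82) + 68))*(C(1444, -678) - 3474376) = (2746755 + (785*(2*82) + 68))*(0 - 3474376) = (2746755 + (785*164 + 68))*(-3474376) = (2746755 + (128740 + 68))*(-3474376) = (2746755 + 128808)*(-3474376) = 2875563*(-3474376) = -9990787073688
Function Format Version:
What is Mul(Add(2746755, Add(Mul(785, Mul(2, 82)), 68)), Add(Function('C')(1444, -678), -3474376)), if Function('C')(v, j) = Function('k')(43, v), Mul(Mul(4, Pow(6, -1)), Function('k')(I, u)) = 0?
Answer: -9990787073688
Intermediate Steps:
Function('k')(I, u) = 0 (Function('k')(I, u) = Mul(Rational(3, 2), 0) = 0)
Function('C')(v, j) = 0
Mul(Add(2746755, Add(Mul(785, Mul(2, 82)), 68)), Add(Function('C')(1444, -678), -3474376)) = Mul(Add(2746755, Add(Mul(785, Mul(2, 82)), 68)), Add(0, -3474376)) = Mul(Add(2746755, Add(Mul(785, 164), 68)), -3474376) = Mul(Add(2746755, Add(128740, 68)), -3474376) = Mul(Add(2746755, 128808), -3474376) = Mul(2875563, -3474376) = -9990787073688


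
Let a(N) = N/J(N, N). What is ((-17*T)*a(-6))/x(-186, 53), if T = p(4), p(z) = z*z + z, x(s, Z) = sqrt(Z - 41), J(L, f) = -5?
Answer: -68*sqrt(3) ≈ -117.78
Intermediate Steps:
x(s, Z) = sqrt(-41 + Z)
p(z) = z + z**2 (p(z) = z**2 + z = z + z**2)
T = 20 (T = 4*(1 + 4) = 4*5 = 20)
a(N) = -N/5 (a(N) = N/(-5) = N*(-1/5) = -N/5)
((-17*T)*a(-6))/x(-186, 53) = ((-17*20)*(-1/5*(-6)))/(sqrt(-41 + 53)) = (-340*6/5)/(sqrt(12)) = -408*sqrt(3)/6 = -68*sqrt(3)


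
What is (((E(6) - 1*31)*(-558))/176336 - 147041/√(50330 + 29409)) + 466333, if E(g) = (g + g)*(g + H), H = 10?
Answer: 41115603025/88168 - 147041*√659/7249 ≈ 4.6581e+5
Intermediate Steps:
E(g) = 2*g*(10 + g) (E(g) = (g + g)*(g + 10) = (2*g)*(10 + g) = 2*g*(10 + g))
(((E(6) - 1*31)*(-558))/176336 - 147041/√(50330 + 29409)) + 466333 = (((2*6*(10 + 6) - 1*31)*(-558))/176336 - 147041/√(50330 + 29409)) + 466333 = (((2*6*16 - 31)*(-558))*(1/176336) - 147041*√659/7249) + 466333 = (((192 - 31)*(-558))*(1/176336) - 147041*√659/7249) + 466333 = ((161*(-558))*(1/176336) - 147041*√659/7249) + 466333 = (-89838*1/176336 - 147041*√659/7249) + 466333 = (-44919/88168 - 147041*√659/7249) + 466333 = 41115603025/88168 - 147041*√659/7249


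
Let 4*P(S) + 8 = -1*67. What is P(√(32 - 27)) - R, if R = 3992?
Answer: -16043/4 ≈ -4010.8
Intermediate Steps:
P(S) = -75/4 (P(S) = -2 + (-1*67)/4 = -2 + (¼)*(-67) = -2 - 67/4 = -75/4)
P(√(32 - 27)) - R = -75/4 - 1*3992 = -75/4 - 3992 = -16043/4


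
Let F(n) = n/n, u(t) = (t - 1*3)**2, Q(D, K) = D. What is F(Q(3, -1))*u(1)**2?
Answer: 16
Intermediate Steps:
u(t) = (-3 + t)**2 (u(t) = (t - 3)**2 = (-3 + t)**2)
F(n) = 1
F(Q(3, -1))*u(1)**2 = 1*((-3 + 1)**2)**2 = 1*((-2)**2)**2 = 1*4**2 = 1*16 = 16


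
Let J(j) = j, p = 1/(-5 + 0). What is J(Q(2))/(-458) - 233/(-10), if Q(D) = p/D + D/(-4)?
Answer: 5336/229 ≈ 23.301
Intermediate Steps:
p = -⅕ (p = 1/(-5) = -⅕ ≈ -0.20000)
Q(D) = -D/4 - 1/(5*D) (Q(D) = -1/(5*D) + D/(-4) = -1/(5*D) + D*(-¼) = -1/(5*D) - D/4 = -D/4 - 1/(5*D))
J(Q(2))/(-458) - 233/(-10) = (-¼*2 - ⅕/2)/(-458) - 233/(-10) = (-½ - ⅕*½)*(-1/458) - 233*(-⅒) = (-½ - ⅒)*(-1/458) + 233/10 = -⅗*(-1/458) + 233/10 = 3/2290 + 233/10 = 5336/229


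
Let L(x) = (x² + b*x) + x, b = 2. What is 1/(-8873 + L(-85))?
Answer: -1/1903 ≈ -0.00052549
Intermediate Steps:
L(x) = x² + 3*x (L(x) = (x² + 2*x) + x = x² + 3*x)
1/(-8873 + L(-85)) = 1/(-8873 - 85*(3 - 85)) = 1/(-8873 - 85*(-82)) = 1/(-8873 + 6970) = 1/(-1903) = -1/1903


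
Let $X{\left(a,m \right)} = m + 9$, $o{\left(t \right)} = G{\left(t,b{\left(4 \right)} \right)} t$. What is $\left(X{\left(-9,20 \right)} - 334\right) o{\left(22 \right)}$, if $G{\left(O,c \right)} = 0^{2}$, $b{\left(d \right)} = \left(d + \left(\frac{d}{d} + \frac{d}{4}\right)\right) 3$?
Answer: $0$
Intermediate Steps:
$b{\left(d \right)} = 3 + \frac{15 d}{4}$ ($b{\left(d \right)} = \left(d + \left(1 + d \frac{1}{4}\right)\right) 3 = \left(d + \left(1 + \frac{d}{4}\right)\right) 3 = \left(1 + \frac{5 d}{4}\right) 3 = 3 + \frac{15 d}{4}$)
$G{\left(O,c \right)} = 0$
$o{\left(t \right)} = 0$ ($o{\left(t \right)} = 0 t = 0$)
$X{\left(a,m \right)} = 9 + m$
$\left(X{\left(-9,20 \right)} - 334\right) o{\left(22 \right)} = \left(\left(9 + 20\right) - 334\right) 0 = \left(29 - 334\right) 0 = \left(-305\right) 0 = 0$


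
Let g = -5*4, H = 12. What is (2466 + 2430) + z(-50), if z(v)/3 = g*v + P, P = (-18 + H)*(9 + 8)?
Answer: 7590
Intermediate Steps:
g = -20
P = -102 (P = (-18 + 12)*(9 + 8) = -6*17 = -102)
z(v) = -306 - 60*v (z(v) = 3*(-20*v - 102) = 3*(-102 - 20*v) = -306 - 60*v)
(2466 + 2430) + z(-50) = (2466 + 2430) + (-306 - 60*(-50)) = 4896 + (-306 + 3000) = 4896 + 2694 = 7590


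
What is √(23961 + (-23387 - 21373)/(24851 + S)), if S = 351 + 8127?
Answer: √26614919910561/33329 ≈ 154.79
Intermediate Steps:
S = 8478
√(23961 + (-23387 - 21373)/(24851 + S)) = √(23961 + (-23387 - 21373)/(24851 + 8478)) = √(23961 - 44760/33329) = √(798551409/33329) = √26614919910561/33329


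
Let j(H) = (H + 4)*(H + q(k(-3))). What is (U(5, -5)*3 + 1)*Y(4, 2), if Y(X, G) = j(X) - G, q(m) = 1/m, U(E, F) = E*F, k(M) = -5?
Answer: -10508/5 ≈ -2101.6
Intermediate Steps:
j(H) = (4 + H)*(-1/5 + H) (j(H) = (H + 4)*(H + 1/(-5)) = (4 + H)*(H - 1/5) = (4 + H)*(-1/5 + H))
Y(X, G) = -4/5 + X**2 - G + 19*X/5 (Y(X, G) = (-4/5 + X**2 + 19*X/5) - G = -4/5 + X**2 - G + 19*X/5)
(U(5, -5)*3 + 1)*Y(4, 2) = ((5*(-5))*3 + 1)*(-4/5 + 4**2 - 1*2 + (19/5)*4) = (-25*3 + 1)*(-4/5 + 16 - 2 + 76/5) = (-75 + 1)*(142/5) = -74*142/5 = -10508/5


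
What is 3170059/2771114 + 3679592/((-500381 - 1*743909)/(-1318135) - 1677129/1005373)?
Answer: -2702533374630669891247957/531891425481083786 ≈ -5.0810e+6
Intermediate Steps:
3170059/2771114 + 3679592/((-500381 - 1*743909)/(-1318135) - 1677129/1005373) = 3170059*(1/2771114) + 3679592/((-500381 - 743909)*(-1/1318135) - 1677129*1/1005373) = 3170059/2771114 + 3679592/(-1244290*(-1/1318135) - 1677129/1005373) = 3170059/2771114 + 3679592/(248858/263627 - 1677129/1005373) = 3170059/2771114 + 3679592/(-191941372849/265043467871) = 3170059/2771114 + 3679592*(-265043467871/191941372849) = 3170059/2771114 - 975251824030388632/191941372849 = -2702533374630669891247957/531891425481083786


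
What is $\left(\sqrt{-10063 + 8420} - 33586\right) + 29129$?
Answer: $-4457 + i \sqrt{1643} \approx -4457.0 + 40.534 i$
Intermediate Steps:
$\left(\sqrt{-10063 + 8420} - 33586\right) + 29129 = \left(\sqrt{-1643} - 33586\right) + 29129 = \left(i \sqrt{1643} - 33586\right) + 29129 = \left(-33586 + i \sqrt{1643}\right) + 29129 = -4457 + i \sqrt{1643}$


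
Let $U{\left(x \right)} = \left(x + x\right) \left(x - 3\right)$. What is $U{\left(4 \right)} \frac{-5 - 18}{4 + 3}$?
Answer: $- \frac{184}{7} \approx -26.286$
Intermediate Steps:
$U{\left(x \right)} = 2 x \left(-3 + x\right)$
$U{\left(4 \right)} \frac{-5 - 18}{4 + 3} = 2 \cdot 4 \left(-3 + 4\right) \frac{-5 - 18}{4 + 3} = 2 \cdot 4 \cdot 1 \left(- \frac{23}{7}\right) = 8 \left(\left(-23\right) \frac{1}{7}\right) = 8 \left(- \frac{23}{7}\right) = - \frac{184}{7}$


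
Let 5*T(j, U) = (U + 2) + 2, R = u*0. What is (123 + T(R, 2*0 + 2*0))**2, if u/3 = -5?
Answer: 383161/25 ≈ 15326.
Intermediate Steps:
u = -15 (u = 3*(-5) = -15)
R = 0 (R = -15*0 = 0)
T(j, U) = 4/5 + U/5 (T(j, U) = ((U + 2) + 2)/5 = ((2 + U) + 2)/5 = (4 + U)/5 = 4/5 + U/5)
(123 + T(R, 2*0 + 2*0))**2 = (123 + (4/5 + (2*0 + 2*0)/5))**2 = (123 + (4/5 + (0 + 0)/5))**2 = (123 + (4/5 + (1/5)*0))**2 = (123 + (4/5 + 0))**2 = (123 + 4/5)**2 = (619/5)**2 = 383161/25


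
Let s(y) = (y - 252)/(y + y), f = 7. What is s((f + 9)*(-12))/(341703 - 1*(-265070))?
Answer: 37/19416736 ≈ 1.9056e-6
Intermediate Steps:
s(y) = (-252 + y)/(2*y) (s(y) = (-252 + y)/((2*y)) = (-252 + y)*(1/(2*y)) = (-252 + y)/(2*y))
s((f + 9)*(-12))/(341703 - 1*(-265070)) = ((-252 + (7 + 9)*(-12))/(2*(((7 + 9)*(-12)))))/(341703 - 1*(-265070)) = ((-252 + 16*(-12))/(2*((16*(-12)))))/(341703 + 265070) = ((½)*(-252 - 192)/(-192))/606773 = ((½)*(-1/192)*(-444))*(1/606773) = (37/32)*(1/606773) = 37/19416736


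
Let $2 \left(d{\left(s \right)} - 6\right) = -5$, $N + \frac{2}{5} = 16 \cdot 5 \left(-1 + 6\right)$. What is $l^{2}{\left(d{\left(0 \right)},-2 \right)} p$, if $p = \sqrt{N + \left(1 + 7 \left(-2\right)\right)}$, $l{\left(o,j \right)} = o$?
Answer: $\frac{49 \sqrt{9665}}{20} \approx 240.86$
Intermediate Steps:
$N = \frac{1998}{5}$ ($N = - \frac{2}{5} + 16 \cdot 5 \left(-1 + 6\right) = - \frac{2}{5} + 16 \cdot 5 \cdot 5 = - \frac{2}{5} + 16 \cdot 25 = - \frac{2}{5} + 400 = \frac{1998}{5} \approx 399.6$)
$d{\left(s \right)} = \frac{7}{2}$ ($d{\left(s \right)} = 6 + \frac{1}{2} \left(-5\right) = 6 - \frac{5}{2} = \frac{7}{2}$)
$p = \frac{\sqrt{9665}}{5}$ ($p = \sqrt{\frac{1998}{5} + \left(1 + 7 \left(-2\right)\right)} = \sqrt{\frac{1998}{5} + \left(1 - 14\right)} = \sqrt{\frac{1998}{5} - 13} = \sqrt{\frac{1933}{5}} = \frac{\sqrt{9665}}{5} \approx 19.662$)
$l^{2}{\left(d{\left(0 \right)},-2 \right)} p = \left(\frac{7}{2}\right)^{2} \frac{\sqrt{9665}}{5} = \frac{49 \frac{\sqrt{9665}}{5}}{4} = \frac{49 \sqrt{9665}}{20}$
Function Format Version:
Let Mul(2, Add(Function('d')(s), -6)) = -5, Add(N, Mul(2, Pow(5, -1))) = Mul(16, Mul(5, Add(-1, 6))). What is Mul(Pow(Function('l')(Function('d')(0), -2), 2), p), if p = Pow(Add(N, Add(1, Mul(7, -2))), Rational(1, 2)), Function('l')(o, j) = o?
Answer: Mul(Rational(49, 20), Pow(9665, Rational(1, 2))) ≈ 240.86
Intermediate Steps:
N = Rational(1998, 5) (N = Add(Rational(-2, 5), Mul(16, Mul(5, Add(-1, 6)))) = Add(Rational(-2, 5), Mul(16, Mul(5, 5))) = Add(Rational(-2, 5), Mul(16, 25)) = Add(Rational(-2, 5), 400) = Rational(1998, 5) ≈ 399.60)
Function('d')(s) = Rational(7, 2) (Function('d')(s) = Add(6, Mul(Rational(1, 2), -5)) = Add(6, Rational(-5, 2)) = Rational(7, 2))
p = Mul(Rational(1, 5), Pow(9665, Rational(1, 2))) (p = Pow(Add(Rational(1998, 5), Add(1, Mul(7, -2))), Rational(1, 2)) = Pow(Add(Rational(1998, 5), Add(1, -14)), Rational(1, 2)) = Pow(Add(Rational(1998, 5), -13), Rational(1, 2)) = Pow(Rational(1933, 5), Rational(1, 2)) = Mul(Rational(1, 5), Pow(9665, Rational(1, 2))) ≈ 19.662)
Mul(Pow(Function('l')(Function('d')(0), -2), 2), p) = Mul(Pow(Rational(7, 2), 2), Mul(Rational(1, 5), Pow(9665, Rational(1, 2)))) = Mul(Rational(49, 4), Mul(Rational(1, 5), Pow(9665, Rational(1, 2)))) = Mul(Rational(49, 20), Pow(9665, Rational(1, 2)))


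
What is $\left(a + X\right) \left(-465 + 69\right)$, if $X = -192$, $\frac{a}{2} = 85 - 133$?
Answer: $114048$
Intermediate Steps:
$a = -96$ ($a = 2 \left(85 - 133\right) = 2 \left(-48\right) = -96$)
$\left(a + X\right) \left(-465 + 69\right) = \left(-96 - 192\right) \left(-465 + 69\right) = \left(-288\right) \left(-396\right) = 114048$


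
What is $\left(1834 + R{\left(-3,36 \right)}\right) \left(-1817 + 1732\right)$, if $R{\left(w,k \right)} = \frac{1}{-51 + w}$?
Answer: $- \frac{8417975}{54} \approx -1.5589 \cdot 10^{5}$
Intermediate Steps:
$\left(1834 + R{\left(-3,36 \right)}\right) \left(-1817 + 1732\right) = \left(1834 + \frac{1}{-51 - 3}\right) \left(-1817 + 1732\right) = \left(1834 + \frac{1}{-54}\right) \left(-85\right) = \left(1834 - \frac{1}{54}\right) \left(-85\right) = \frac{99035}{54} \left(-85\right) = - \frac{8417975}{54}$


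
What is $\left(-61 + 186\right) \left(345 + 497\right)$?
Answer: $105250$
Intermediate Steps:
$\left(-61 + 186\right) \left(345 + 497\right) = 125 \cdot 842 = 105250$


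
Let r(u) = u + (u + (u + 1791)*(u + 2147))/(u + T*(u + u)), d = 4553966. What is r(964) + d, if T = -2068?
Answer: 18156580098431/3986140 ≈ 4.5549e+6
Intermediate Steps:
r(u) = u - (u + (1791 + u)*(2147 + u))/(4135*u) (r(u) = u + (u + (u + 1791)*(u + 2147))/(u - 2068*(u + u)) = u + (u + (1791 + u)*(2147 + u))/(u - 4136*u) = u + (u + (1791 + u)*(2147 + u))/((-4135*u)) = u + (u + (1791 + u)*(2147 + u))*(-1/(4135*u)) = u - (u + (1791 + u)*(2147 + u))/(4135*u))
r(964) + d = (3/4135)*(-1281759 - 1313*964 + 1378*964²)/964 + 4553966 = (3/4135)*(1/964)*(-1281759 - 1265732 + 1378*929296) + 4553966 = (3/4135)*(1/964)*(-1281759 - 1265732 + 1280569888) + 4553966 = (3/4135)*(1/964)*1278022397 + 4553966 = 3834067191/3986140 + 4553966 = 18156580098431/3986140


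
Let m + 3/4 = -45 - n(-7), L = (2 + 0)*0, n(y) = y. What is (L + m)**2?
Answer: 24025/16 ≈ 1501.6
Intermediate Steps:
L = 0 (L = 2*0 = 0)
m = -155/4 (m = -3/4 + (-45 - 1*(-7)) = -3/4 + (-45 + 7) = -3/4 - 38 = -155/4 ≈ -38.750)
(L + m)**2 = (0 - 155/4)**2 = (-155/4)**2 = 24025/16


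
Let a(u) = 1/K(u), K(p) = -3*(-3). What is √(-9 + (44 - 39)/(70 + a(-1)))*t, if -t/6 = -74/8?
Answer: 333*I*√395006/1262 ≈ 165.84*I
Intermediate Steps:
K(p) = 9
a(u) = ⅑ (a(u) = 1/9 = ⅑)
t = 111/2 (t = -(-222)*2/8 = -(-222)*2*(⅛) = -(-222)/4 = -6*(-37/4) = 111/2 ≈ 55.500)
√(-9 + (44 - 39)/(70 + a(-1)))*t = √(-9 + (44 - 39)/(70 + ⅑))*(111/2) = √(-9 + 5/(631/9))*(111/2) = √(-9 + 5*(9/631))*(111/2) = √(-9 + 45/631)*(111/2) = √(-5634/631)*(111/2) = (3*I*√395006/631)*(111/2) = 333*I*√395006/1262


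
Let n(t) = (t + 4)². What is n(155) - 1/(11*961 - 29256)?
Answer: 472375486/18685 ≈ 25281.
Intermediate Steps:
n(t) = (4 + t)²
n(155) - 1/(11*961 - 29256) = (4 + 155)² - 1/(11*961 - 29256) = 159² - 1/(10571 - 29256) = 25281 - 1/(-18685) = 25281 - 1*(-1/18685) = 25281 + 1/18685 = 472375486/18685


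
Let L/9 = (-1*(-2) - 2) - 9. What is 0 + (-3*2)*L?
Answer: 486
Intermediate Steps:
L = -81 (L = 9*((-1*(-2) - 2) - 9) = 9*((2 - 2) - 9) = 9*(0 - 9) = 9*(-9) = -81)
0 + (-3*2)*L = 0 - 3*2*(-81) = 0 - 6*(-81) = 0 + 486 = 486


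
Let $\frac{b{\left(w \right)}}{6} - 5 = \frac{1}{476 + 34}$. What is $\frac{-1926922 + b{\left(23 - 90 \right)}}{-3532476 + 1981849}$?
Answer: $\frac{163785819}{131803295} \approx 1.2427$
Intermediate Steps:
$b{\left(w \right)} = \frac{2551}{85}$ ($b{\left(w \right)} = 30 + \frac{6}{476 + 34} = 30 + \frac{6}{510} = 30 + 6 \cdot \frac{1}{510} = 30 + \frac{1}{85} = \frac{2551}{85}$)
$\frac{-1926922 + b{\left(23 - 90 \right)}}{-3532476 + 1981849} = \frac{-1926922 + \frac{2551}{85}}{-3532476 + 1981849} = - \frac{163785819}{85 \left(-1550627\right)} = \left(- \frac{163785819}{85}\right) \left(- \frac{1}{1550627}\right) = \frac{163785819}{131803295}$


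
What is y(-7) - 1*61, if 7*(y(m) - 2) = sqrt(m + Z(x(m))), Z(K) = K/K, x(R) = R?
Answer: -59 + I*sqrt(6)/7 ≈ -59.0 + 0.34993*I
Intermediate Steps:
Z(K) = 1
y(m) = 2 + sqrt(1 + m)/7 (y(m) = 2 + sqrt(m + 1)/7 = 2 + sqrt(1 + m)/7)
y(-7) - 1*61 = (2 + sqrt(1 - 7)/7) - 1*61 = (2 + sqrt(-6)/7) - 61 = (2 + (I*sqrt(6))/7) - 61 = (2 + I*sqrt(6)/7) - 61 = -59 + I*sqrt(6)/7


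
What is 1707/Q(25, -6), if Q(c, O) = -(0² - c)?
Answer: 1707/25 ≈ 68.280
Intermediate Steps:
Q(c, O) = c (Q(c, O) = -(0 - c) = -(-1)*c = c)
1707/Q(25, -6) = 1707/25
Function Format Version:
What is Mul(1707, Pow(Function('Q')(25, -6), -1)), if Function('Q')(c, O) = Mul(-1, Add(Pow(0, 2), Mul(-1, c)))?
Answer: Rational(1707, 25) ≈ 68.280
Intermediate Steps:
Function('Q')(c, O) = c (Function('Q')(c, O) = Mul(-1, Add(0, Mul(-1, c))) = Mul(-1, Mul(-1, c)) = c)
Mul(1707, Pow(Function('Q')(25, -6), -1)) = Mul(1707, Pow(25, -1)) = Mul(1707, Rational(1, 25)) = Rational(1707, 25)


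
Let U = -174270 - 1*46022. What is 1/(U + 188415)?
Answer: -1/31877 ≈ -3.1371e-5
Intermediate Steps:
U = -220292 (U = -174270 - 46022 = -220292)
1/(U + 188415) = 1/(-220292 + 188415) = 1/(-31877) = -1/31877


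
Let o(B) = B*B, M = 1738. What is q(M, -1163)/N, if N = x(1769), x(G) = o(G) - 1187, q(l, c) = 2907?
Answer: 2907/3128174 ≈ 0.00092930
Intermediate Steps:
o(B) = B²
x(G) = -1187 + G² (x(G) = G² - 1187 = -1187 + G²)
N = 3128174 (N = -1187 + 1769² = -1187 + 3129361 = 3128174)
q(M, -1163)/N = 2907/3128174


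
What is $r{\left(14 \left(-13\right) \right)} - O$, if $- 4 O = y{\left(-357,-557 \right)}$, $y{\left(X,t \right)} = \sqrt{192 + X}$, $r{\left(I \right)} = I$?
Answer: $-182 + \frac{i \sqrt{165}}{4} \approx -182.0 + 3.2113 i$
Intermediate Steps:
$O = - \frac{i \sqrt{165}}{4}$ ($O = - \frac{\sqrt{192 - 357}}{4} = - \frac{\sqrt{-165}}{4} = - \frac{i \sqrt{165}}{4} \approx - 3.2113 i$)
$r{\left(14 \left(-13\right) \right)} - O = 14 \left(-13\right) - - \frac{i \sqrt{165}}{4} = -182 + \frac{i \sqrt{165}}{4}$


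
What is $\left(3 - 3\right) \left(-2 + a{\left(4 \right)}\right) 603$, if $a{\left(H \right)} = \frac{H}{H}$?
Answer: $0$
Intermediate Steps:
$a{\left(H \right)} = 1$
$\left(3 - 3\right) \left(-2 + a{\left(4 \right)}\right) 603 = \left(3 - 3\right) \left(-2 + 1\right) 603 = 0 \left(-1\right) 603 = 0 \cdot 603 = 0$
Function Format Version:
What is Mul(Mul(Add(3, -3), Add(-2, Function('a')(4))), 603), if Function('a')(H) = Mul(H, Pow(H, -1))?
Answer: 0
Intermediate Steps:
Function('a')(H) = 1
Mul(Mul(Add(3, -3), Add(-2, Function('a')(4))), 603) = Mul(Mul(Add(3, -3), Add(-2, 1)), 603) = Mul(Mul(0, -1), 603) = Mul(0, 603) = 0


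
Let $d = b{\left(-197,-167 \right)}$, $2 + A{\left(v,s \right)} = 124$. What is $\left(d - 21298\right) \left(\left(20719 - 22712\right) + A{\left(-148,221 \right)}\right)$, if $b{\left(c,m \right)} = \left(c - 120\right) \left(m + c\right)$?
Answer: $-176042390$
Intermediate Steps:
$A{\left(v,s \right)} = 122$ ($A{\left(v,s \right)} = -2 + 124 = 122$)
$b{\left(c,m \right)} = \left(-120 + c\right) \left(c + m\right)$
$d = 115388$ ($d = \left(-197\right)^{2} - -23640 - -20040 - -32899 = 38809 + 23640 + 20040 + 32899 = 115388$)
$\left(d - 21298\right) \left(\left(20719 - 22712\right) + A{\left(-148,221 \right)}\right) = \left(115388 - 21298\right) \left(\left(20719 - 22712\right) + 122\right) = 94090 \left(-1993 + 122\right) = 94090 \left(-1871\right) = -176042390$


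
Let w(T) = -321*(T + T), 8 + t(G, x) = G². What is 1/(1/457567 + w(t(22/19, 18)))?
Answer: 165181687/706194266017 ≈ 0.00023390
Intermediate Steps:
t(G, x) = -8 + G²
w(T) = -642*T
1/(1/457567 + w(t(22/19, 18))) = 1/(1/457567 - 642*(-8 + (22/19)²)) = 1/(1/457567 - 642*(-8 + 484/361)) = 1/(1/457567 - 642*(-2404/361)) = 1/(1/457567 + 1543368/361) = 1/(706194266017/165181687) = 165181687/706194266017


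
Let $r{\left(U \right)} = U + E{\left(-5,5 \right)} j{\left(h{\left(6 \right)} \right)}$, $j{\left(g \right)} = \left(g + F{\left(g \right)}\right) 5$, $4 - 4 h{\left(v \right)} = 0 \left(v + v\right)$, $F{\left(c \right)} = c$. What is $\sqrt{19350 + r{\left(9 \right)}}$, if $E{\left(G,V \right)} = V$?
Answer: $\sqrt{19409} \approx 139.32$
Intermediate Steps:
$h{\left(v \right)} = 1$ ($h{\left(v \right)} = 1 - \frac{0 \left(v + v\right)}{4} = 1 - \frac{0 \cdot 2 v}{4} = 1 - 0 = 1 + 0 = 1$)
$j{\left(g \right)} = 10 g$ ($j{\left(g \right)} = \left(g + g\right) 5 = 2 g 5 = 10 g$)
$r{\left(U \right)} = 50 + U$ ($r{\left(U \right)} = U + 5 \cdot 10 \cdot 1 = U + 5 \cdot 10 = U + 50 = 50 + U$)
$\sqrt{19350 + r{\left(9 \right)}} = \sqrt{19350 + \left(50 + 9\right)} = \sqrt{19350 + 59} = \sqrt{19409}$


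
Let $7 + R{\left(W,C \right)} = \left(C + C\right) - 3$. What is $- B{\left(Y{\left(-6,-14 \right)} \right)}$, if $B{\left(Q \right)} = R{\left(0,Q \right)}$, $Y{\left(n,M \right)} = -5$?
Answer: $20$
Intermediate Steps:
$R{\left(W,C \right)} = -10 + 2 C$ ($R{\left(W,C \right)} = -7 + \left(\left(C + C\right) - 3\right) = -7 + \left(2 C - 3\right) = -7 + \left(-3 + 2 C\right) = -10 + 2 C$)
$B{\left(Q \right)} = -10 + 2 Q$
$- B{\left(Y{\left(-6,-14 \right)} \right)} = - (-10 + 2 \left(-5\right)) = - (-10 - 10) = \left(-1\right) \left(-20\right) = 20$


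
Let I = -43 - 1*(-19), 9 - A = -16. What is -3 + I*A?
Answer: -603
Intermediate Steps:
A = 25 (A = 9 - 1*(-16) = 9 + 16 = 25)
I = -24 (I = -43 + 19 = -24)
-3 + I*A = -3 - 24*25 = -3 - 600 = -603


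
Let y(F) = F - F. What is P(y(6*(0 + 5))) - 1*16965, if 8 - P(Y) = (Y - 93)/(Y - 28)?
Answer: -474889/28 ≈ -16960.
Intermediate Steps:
y(F) = 0
P(Y) = 8 - (-93 + Y)/(-28 + Y) (P(Y) = 8 - (Y - 93)/(Y - 28) = 8 - (-93 + Y)/(-28 + Y))
P(y(6*(0 + 5))) - 1*16965 = (-131 + 7*0)/(-28 + 0) - 1*16965 = (-131 + 0)/(-28) - 16965 = -1/28*(-131) - 16965 = 131/28 - 16965 = -474889/28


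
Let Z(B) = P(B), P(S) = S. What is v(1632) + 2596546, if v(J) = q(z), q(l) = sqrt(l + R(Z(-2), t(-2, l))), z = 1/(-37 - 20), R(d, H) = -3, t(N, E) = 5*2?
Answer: 2596546 + 2*I*sqrt(2451)/57 ≈ 2.5965e+6 + 1.7371*I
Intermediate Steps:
Z(B) = B
t(N, E) = 10
z = -1/57 (z = 1/(-57) = -1/57 ≈ -0.017544)
q(l) = sqrt(-3 + l) (q(l) = sqrt(l - 3) = sqrt(-3 + l))
v(J) = 2*I*sqrt(2451)/57 (v(J) = sqrt(-3 - 1/57) = sqrt(-172/57) = 2*I*sqrt(2451)/57)
v(1632) + 2596546 = 2*I*sqrt(2451)/57 + 2596546 = 2596546 + 2*I*sqrt(2451)/57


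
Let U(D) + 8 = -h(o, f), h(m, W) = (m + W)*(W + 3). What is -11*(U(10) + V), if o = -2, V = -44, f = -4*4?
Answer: 3146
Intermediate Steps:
f = -16
h(m, W) = (3 + W)*(W + m) (h(m, W) = (W + m)*(3 + W) = (3 + W)*(W + m))
U(D) = -242 (U(D) = -8 - ((-16)² + 3*(-16) + 3*(-2) - 16*(-2)) = -8 - (256 - 48 - 6 + 32) = -8 - 1*234 = -8 - 234 = -242)
-11*(U(10) + V) = -11*(-242 - 44) = -11*(-286) = 3146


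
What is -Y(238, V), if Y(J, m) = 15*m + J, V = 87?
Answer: -1543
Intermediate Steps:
Y(J, m) = J + 15*m
-Y(238, V) = -(238 + 15*87) = -(238 + 1305) = -1*1543 = -1543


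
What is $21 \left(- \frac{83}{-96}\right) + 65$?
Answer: $\frac{2661}{32} \approx 83.156$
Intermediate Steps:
$21 \left(- \frac{83}{-96}\right) + 65 = 21 \left(\left(-83\right) \left(- \frac{1}{96}\right)\right) + 65 = 21 \cdot \frac{83}{96} + 65 = \frac{581}{32} + 65 = \frac{2661}{32}$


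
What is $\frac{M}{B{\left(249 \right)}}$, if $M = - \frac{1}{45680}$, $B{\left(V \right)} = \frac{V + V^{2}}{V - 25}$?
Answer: $- \frac{7}{88861875} \approx -7.8774 \cdot 10^{-8}$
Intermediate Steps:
$B{\left(V \right)} = \frac{V + V^{2}}{-25 + V}$
$M = - \frac{1}{45680}$ ($M = \left(-1\right) \frac{1}{45680} = - \frac{1}{45680} \approx -2.1891 \cdot 10^{-5}$)
$\frac{M}{B{\left(249 \right)}} = - \frac{1}{45680 \frac{249 \left(1 + 249\right)}{-25 + 249}} = - \frac{1}{45680 \cdot 249 \cdot \frac{1}{224} \cdot 250} = - \frac{1}{45680 \cdot \frac{31125}{112}} = \left(- \frac{1}{45680}\right) \frac{112}{31125} = - \frac{7}{88861875}$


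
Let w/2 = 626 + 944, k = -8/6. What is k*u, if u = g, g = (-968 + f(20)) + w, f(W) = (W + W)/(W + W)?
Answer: -8692/3 ≈ -2897.3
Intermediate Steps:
k = -4/3 (k = -8*⅙ = -4/3 ≈ -1.3333)
f(W) = 1 (f(W) = (2*W)/((2*W)) = (2*W)*(1/(2*W)) = 1)
w = 3140 (w = 2*(626 + 944) = 2*1570 = 3140)
g = 2173 (g = (-968 + 1) + 3140 = -967 + 3140 = 2173)
u = 2173
k*u = -4/3*2173 = -8692/3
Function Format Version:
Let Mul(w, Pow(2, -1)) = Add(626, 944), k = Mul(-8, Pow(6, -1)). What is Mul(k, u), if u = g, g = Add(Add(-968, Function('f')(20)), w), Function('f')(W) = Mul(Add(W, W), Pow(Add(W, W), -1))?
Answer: Rational(-8692, 3) ≈ -2897.3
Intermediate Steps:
k = Rational(-4, 3) (k = Mul(-8, Rational(1, 6)) = Rational(-4, 3) ≈ -1.3333)
Function('f')(W) = 1 (Function('f')(W) = Mul(Mul(2, W), Pow(Mul(2, W), -1)) = Mul(Mul(2, W), Mul(Rational(1, 2), Pow(W, -1))) = 1)
w = 3140 (w = Mul(2, Add(626, 944)) = Mul(2, 1570) = 3140)
g = 2173 (g = Add(Add(-968, 1), 3140) = Add(-967, 3140) = 2173)
u = 2173
Mul(k, u) = Mul(Rational(-4, 3), 2173) = Rational(-8692, 3)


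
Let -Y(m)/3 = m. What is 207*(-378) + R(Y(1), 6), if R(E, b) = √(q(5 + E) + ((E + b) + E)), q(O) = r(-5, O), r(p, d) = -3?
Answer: -78246 + I*√3 ≈ -78246.0 + 1.732*I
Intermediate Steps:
Y(m) = -3*m
q(O) = -3
R(E, b) = √(-3 + b + 2*E) (R(E, b) = √(-3 + ((E + b) + E)) = √(-3 + (b + 2*E)) = √(-3 + b + 2*E))
207*(-378) + R(Y(1), 6) = 207*(-378) + √(-3 + 6 + 2*(-3*1)) = -78246 + √(-3 + 6 + 2*(-3)) = -78246 + √(-3 + 6 - 6) = -78246 + √(-3) = -78246 + I*√3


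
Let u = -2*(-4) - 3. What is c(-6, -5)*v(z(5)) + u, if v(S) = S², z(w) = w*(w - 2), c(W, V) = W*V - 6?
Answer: 5405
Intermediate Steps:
c(W, V) = -6 + V*W (c(W, V) = V*W - 6 = -6 + V*W)
z(w) = w*(-2 + w)
u = 5 (u = 8 - 3 = 5)
c(-6, -5)*v(z(5)) + u = (-6 - 5*(-6))*(5*(-2 + 5))² + 5 = (-6 + 30)*(5*3)² + 5 = 24*15² + 5 = 24*225 + 5 = 5400 + 5 = 5405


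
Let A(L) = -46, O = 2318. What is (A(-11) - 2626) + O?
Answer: -354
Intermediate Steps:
(A(-11) - 2626) + O = (-46 - 2626) + 2318 = -2672 + 2318 = -354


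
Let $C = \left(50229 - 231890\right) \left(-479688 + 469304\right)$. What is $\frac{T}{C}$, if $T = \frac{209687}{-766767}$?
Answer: $- \frac{209687}{1446404597305008} \approx -1.4497 \cdot 10^{-10}$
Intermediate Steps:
$C = 1886367824$ ($C = \left(-181661\right) \left(-10384\right) = 1886367824$)
$T = - \frac{209687}{766767}$ ($T = 209687 \left(- \frac{1}{766767}\right) = - \frac{209687}{766767} \approx -0.27347$)
$\frac{T}{C} = - \frac{209687}{766767 \cdot 1886367824} = \left(- \frac{209687}{766767}\right) \frac{1}{1886367824} = - \frac{209687}{1446404597305008}$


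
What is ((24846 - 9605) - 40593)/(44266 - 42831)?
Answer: -25352/1435 ≈ -17.667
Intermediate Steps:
((24846 - 9605) - 40593)/(44266 - 42831) = (15241 - 40593)/1435 = -25352*1/1435 = -25352/1435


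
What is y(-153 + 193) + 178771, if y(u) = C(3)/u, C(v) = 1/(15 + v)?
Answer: 128715121/720 ≈ 1.7877e+5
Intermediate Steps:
y(u) = 1/(18*u) (y(u) = 1/((15 + 3)*u) = 1/(18*u))
y(-153 + 193) + 178771 = 1/(18*(-153 + 193)) + 178771 = (1/18)/40 + 178771 = (1/18)*(1/40) + 178771 = 1/720 + 178771 = 128715121/720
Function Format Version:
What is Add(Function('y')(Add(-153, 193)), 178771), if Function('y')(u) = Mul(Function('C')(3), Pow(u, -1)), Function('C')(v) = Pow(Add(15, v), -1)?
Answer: Rational(128715121, 720) ≈ 1.7877e+5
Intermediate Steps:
Function('y')(u) = Mul(Rational(1, 18), Pow(u, -1)) (Function('y')(u) = Mul(Pow(Add(15, 3), -1), Pow(u, -1)) = Mul(Pow(18, -1), Pow(u, -1)) = Mul(Rational(1, 18), Pow(u, -1)))
Add(Function('y')(Add(-153, 193)), 178771) = Add(Mul(Rational(1, 18), Pow(Add(-153, 193), -1)), 178771) = Add(Mul(Rational(1, 18), Pow(40, -1)), 178771) = Add(Mul(Rational(1, 18), Rational(1, 40)), 178771) = Add(Rational(1, 720), 178771) = Rational(128715121, 720)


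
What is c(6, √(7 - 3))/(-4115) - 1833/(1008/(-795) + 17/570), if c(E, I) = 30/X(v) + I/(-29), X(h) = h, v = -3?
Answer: 6608178193226/4463487005 ≈ 1480.5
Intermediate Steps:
c(E, I) = -10 - I/29 (c(E, I) = 30/(-3) + I/(-29) = 30*(-⅓) + I*(-1/29) = -10 - I/29)
c(6, √(7 - 3))/(-4115) - 1833/(1008/(-795) + 17/570) = (-10 - √(7 - 3)/29)/(-4115) - 1833/(1008/(-795) + 17/570) = (-10 - √4/29)*(-1/4115) - 1833/(1008*(-1/795) + 17*(1/570)) = (-10 - 1/29*2)*(-1/4115) - 1833/(-336/265 + 17/570) = (-10 - 2/29)*(-1/4115) - 1833/(-37403/30210) = -292/29*(-1/4115) - 1833*(-30210/37403) = 292/119335 + 55374930/37403 = 6608178193226/4463487005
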